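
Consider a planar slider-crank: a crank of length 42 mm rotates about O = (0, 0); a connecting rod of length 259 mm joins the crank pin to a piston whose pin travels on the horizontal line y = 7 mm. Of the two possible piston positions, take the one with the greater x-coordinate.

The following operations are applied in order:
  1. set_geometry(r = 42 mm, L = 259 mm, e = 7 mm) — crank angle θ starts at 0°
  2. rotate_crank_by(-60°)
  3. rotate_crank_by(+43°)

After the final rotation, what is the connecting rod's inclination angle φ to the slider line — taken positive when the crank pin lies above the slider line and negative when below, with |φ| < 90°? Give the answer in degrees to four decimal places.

set_geometry: r = 42 mm, L = 259 mm, e = 7 mm; θ ← 0°
rotate_crank_by(-60°): θ ← 0° -60° = -60°
rotate_crank_by(+43°): θ ← -60° +43° = -17°
crank pin P = (r cos θ, r sin θ) = (40.164800, -12.279612)
h = r sin θ − e = -12.279612 − 7 = -19.279612
sin φ = h / L = -19.279612 / 259 = -0.07443865
φ = arcsin(-0.07443865) = -4.268969°

-4.2690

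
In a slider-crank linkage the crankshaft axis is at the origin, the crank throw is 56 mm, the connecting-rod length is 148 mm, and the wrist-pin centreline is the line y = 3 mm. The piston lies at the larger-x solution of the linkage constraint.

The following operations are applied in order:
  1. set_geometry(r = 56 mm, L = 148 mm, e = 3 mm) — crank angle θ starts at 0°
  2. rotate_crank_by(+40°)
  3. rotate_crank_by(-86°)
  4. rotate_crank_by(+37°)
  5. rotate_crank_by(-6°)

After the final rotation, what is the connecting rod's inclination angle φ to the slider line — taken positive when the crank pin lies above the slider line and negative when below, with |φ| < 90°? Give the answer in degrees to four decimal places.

-6.7883

set_geometry: r = 56 mm, L = 148 mm, e = 3 mm; θ ← 0°
rotate_crank_by(+40°): θ ← 0° +40° = 40°
rotate_crank_by(-86°): θ ← 40° -86° = -46°
rotate_crank_by(+37°): θ ← -46° +37° = -9°
rotate_crank_by(-6°): θ ← -9° -6° = -15°
crank pin P = (r cos θ, r sin θ) = (54.091846, -14.493867)
h = r sin θ − e = -14.493867 − 3 = -17.493867
sin φ = h / L = -17.493867 / 148 = -0.11820180
φ = arcsin(-0.11820180) = -6.788335°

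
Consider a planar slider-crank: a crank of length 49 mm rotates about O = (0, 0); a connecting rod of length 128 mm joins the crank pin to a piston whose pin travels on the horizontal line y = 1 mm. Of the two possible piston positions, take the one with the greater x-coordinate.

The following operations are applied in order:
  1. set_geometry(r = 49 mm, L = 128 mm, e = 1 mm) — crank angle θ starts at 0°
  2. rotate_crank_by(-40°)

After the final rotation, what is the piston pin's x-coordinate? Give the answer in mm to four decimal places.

161.3424

set_geometry: r = 49 mm, L = 128 mm, e = 1 mm; θ ← 0°
rotate_crank_by(-40°): θ ← 0° -40° = -40°
crank pin P = (r cos θ, r sin θ) = (37.536178, -31.496593)
h = r sin θ − e = -31.496593 − 1 = -32.496593
x = r cos θ + √(L² − h²) = 37.536178 + √(16384.0 − 1056.0285) = 37.536178 + 123.806185 = 161.342363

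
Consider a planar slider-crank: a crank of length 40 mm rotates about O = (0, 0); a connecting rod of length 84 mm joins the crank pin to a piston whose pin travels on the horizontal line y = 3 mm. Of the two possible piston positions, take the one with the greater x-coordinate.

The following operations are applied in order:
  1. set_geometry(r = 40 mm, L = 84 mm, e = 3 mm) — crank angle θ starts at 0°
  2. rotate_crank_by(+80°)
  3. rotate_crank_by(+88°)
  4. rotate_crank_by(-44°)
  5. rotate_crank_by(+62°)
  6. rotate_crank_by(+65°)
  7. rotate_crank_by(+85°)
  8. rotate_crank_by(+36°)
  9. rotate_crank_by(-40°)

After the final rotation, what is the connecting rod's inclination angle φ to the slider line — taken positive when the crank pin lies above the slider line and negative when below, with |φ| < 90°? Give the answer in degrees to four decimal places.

-15.0269

set_geometry: r = 40 mm, L = 84 mm, e = 3 mm; θ ← 0°
rotate_crank_by(+80°): θ ← 0° +80° = 80°
rotate_crank_by(+88°): θ ← 80° +88° = 168°
rotate_crank_by(-44°): θ ← 168° -44° = 124°
rotate_crank_by(+62°): θ ← 124° +62° = 186°
rotate_crank_by(+65°): θ ← 186° +65° = 251°
rotate_crank_by(+85°): θ ← 251° +85° = 336°
rotate_crank_by(+36°): θ ← 336° +36° = 372°
rotate_crank_by(-40°): θ ← 372° -40° = 332°
crank pin P = (r cos θ, r sin θ) = (35.317904, -18.778863)
h = r sin θ − e = -18.778863 − 3 = -21.778863
sin φ = h / L = -21.778863 / 84 = -0.25927217
φ = arcsin(-0.25927217) = -15.026880°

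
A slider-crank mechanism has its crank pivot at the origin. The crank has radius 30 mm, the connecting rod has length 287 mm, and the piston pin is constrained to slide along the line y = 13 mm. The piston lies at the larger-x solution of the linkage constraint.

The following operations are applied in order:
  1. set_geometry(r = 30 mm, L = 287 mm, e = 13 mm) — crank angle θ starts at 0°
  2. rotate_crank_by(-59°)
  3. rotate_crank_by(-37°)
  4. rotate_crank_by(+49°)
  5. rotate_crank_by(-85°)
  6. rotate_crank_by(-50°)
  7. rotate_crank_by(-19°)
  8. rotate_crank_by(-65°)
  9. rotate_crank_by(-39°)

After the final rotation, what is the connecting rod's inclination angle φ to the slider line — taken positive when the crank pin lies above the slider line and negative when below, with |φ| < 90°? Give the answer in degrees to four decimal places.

set_geometry: r = 30 mm, L = 287 mm, e = 13 mm; θ ← 0°
rotate_crank_by(-59°): θ ← 0° -59° = -59°
rotate_crank_by(-37°): θ ← -59° -37° = -96°
rotate_crank_by(+49°): θ ← -96° +49° = -47°
rotate_crank_by(-85°): θ ← -47° -85° = -132°
rotate_crank_by(-50°): θ ← -132° -50° = -182°
rotate_crank_by(-19°): θ ← -182° -19° = -201°
rotate_crank_by(-65°): θ ← -201° -65° = -266°
rotate_crank_by(-39°): θ ← -266° -39° = -305°
crank pin P = (r cos θ, r sin θ) = (17.207293, 24.574561)
h = r sin θ − e = 24.574561 − 13 = 11.574561
sin φ = h / L = 11.574561 / 287 = 0.04032948
φ = arcsin(0.04032948) = 2.311336°

2.3113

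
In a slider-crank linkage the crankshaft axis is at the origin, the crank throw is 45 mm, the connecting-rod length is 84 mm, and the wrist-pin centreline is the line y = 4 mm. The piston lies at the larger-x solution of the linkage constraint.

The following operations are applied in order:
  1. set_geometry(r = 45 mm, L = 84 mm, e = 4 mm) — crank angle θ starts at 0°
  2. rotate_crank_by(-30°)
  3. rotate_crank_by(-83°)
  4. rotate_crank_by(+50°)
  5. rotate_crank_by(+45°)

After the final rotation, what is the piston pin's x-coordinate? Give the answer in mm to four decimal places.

124.8669

set_geometry: r = 45 mm, L = 84 mm, e = 4 mm; θ ← 0°
rotate_crank_by(-30°): θ ← 0° -30° = -30°
rotate_crank_by(-83°): θ ← -30° -83° = -113°
rotate_crank_by(+50°): θ ← -113° +50° = -63°
rotate_crank_by(+45°): θ ← -63° +45° = -18°
crank pin P = (r cos θ, r sin θ) = (42.797543, -13.905765)
h = r sin θ − e = -13.905765 − 4 = -17.905765
x = r cos θ + √(L² − h²) = 42.797543 + √(7056.0 − 320.6164) = 42.797543 + 82.069383 = 124.866926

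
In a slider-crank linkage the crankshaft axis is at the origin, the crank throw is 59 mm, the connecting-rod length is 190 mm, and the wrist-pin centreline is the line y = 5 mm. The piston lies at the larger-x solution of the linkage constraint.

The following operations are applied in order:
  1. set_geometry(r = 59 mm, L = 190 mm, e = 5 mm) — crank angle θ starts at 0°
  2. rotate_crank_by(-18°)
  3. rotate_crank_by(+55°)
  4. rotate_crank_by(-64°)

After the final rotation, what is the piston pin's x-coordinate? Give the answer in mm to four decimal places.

set_geometry: r = 59 mm, L = 190 mm, e = 5 mm; θ ← 0°
rotate_crank_by(-18°): θ ← 0° -18° = -18°
rotate_crank_by(+55°): θ ← -18° +55° = 37°
rotate_crank_by(-64°): θ ← 37° -64° = -27°
crank pin P = (r cos θ, r sin θ) = (52.569385, -26.785439)
h = r sin θ − e = -26.785439 − 5 = -31.785439
x = r cos θ + √(L² − h²) = 52.569385 + √(36100.0 − 1010.3142) = 52.569385 + 187.322411 = 239.891796

239.8918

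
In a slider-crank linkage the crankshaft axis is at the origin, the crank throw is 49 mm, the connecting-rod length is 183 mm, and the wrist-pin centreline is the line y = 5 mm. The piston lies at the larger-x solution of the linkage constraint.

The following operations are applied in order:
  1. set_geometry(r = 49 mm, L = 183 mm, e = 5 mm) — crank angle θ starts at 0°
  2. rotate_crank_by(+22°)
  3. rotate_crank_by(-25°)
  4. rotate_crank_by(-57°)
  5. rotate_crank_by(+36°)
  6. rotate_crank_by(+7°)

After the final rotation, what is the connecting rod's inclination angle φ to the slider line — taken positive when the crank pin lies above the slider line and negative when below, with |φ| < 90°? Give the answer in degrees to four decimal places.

-6.0622

set_geometry: r = 49 mm, L = 183 mm, e = 5 mm; θ ← 0°
rotate_crank_by(+22°): θ ← 0° +22° = 22°
rotate_crank_by(-25°): θ ← 22° -25° = -3°
rotate_crank_by(-57°): θ ← -3° -57° = -60°
rotate_crank_by(+36°): θ ← -60° +36° = -24°
rotate_crank_by(+7°): θ ← -24° +7° = -17°
crank pin P = (r cos θ, r sin θ) = (46.858933, -14.326214)
h = r sin θ − e = -14.326214 − 5 = -19.326214
sin φ = h / L = -19.326214 / 183 = -0.10560772
φ = arcsin(-0.10560772) = -6.062181°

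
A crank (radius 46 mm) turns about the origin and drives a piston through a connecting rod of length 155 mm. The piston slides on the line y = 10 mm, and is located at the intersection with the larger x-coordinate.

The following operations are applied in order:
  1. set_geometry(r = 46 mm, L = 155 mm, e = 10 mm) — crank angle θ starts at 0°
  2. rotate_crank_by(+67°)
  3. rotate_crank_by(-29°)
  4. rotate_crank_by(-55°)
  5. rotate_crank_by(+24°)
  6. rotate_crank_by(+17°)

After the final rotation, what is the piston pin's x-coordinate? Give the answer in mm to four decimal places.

196.7782

set_geometry: r = 46 mm, L = 155 mm, e = 10 mm; θ ← 0°
rotate_crank_by(+67°): θ ← 0° +67° = 67°
rotate_crank_by(-29°): θ ← 67° -29° = 38°
rotate_crank_by(-55°): θ ← 38° -55° = -17°
rotate_crank_by(+24°): θ ← -17° +24° = 7°
rotate_crank_by(+17°): θ ← 7° +17° = 24°
crank pin P = (r cos θ, r sin θ) = (42.023091, 18.709886)
h = r sin θ − e = 18.709886 − 10 = 8.709886
x = r cos θ + √(L² − h²) = 42.023091 + √(24025.0 − 75.8621) = 42.023091 + 154.755090 = 196.778181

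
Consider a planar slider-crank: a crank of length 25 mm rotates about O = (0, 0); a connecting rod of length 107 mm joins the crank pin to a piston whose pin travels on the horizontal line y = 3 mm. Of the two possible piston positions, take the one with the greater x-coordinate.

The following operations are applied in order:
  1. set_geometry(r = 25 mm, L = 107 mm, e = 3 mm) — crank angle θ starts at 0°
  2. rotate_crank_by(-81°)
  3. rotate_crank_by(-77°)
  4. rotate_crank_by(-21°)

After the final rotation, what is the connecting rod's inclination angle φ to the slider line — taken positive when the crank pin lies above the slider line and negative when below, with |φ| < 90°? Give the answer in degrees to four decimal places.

set_geometry: r = 25 mm, L = 107 mm, e = 3 mm; θ ← 0°
rotate_crank_by(-81°): θ ← 0° -81° = -81°
rotate_crank_by(-77°): θ ← -81° -77° = -158°
rotate_crank_by(-21°): θ ← -158° -21° = -179°
crank pin P = (r cos θ, r sin θ) = (-24.996192, -0.436310)
h = r sin θ − e = -0.436310 − 3 = -3.436310
sin φ = h / L = -3.436310 / 107 = -0.03211505
φ = arcsin(-0.03211505) = -1.840373°

-1.8404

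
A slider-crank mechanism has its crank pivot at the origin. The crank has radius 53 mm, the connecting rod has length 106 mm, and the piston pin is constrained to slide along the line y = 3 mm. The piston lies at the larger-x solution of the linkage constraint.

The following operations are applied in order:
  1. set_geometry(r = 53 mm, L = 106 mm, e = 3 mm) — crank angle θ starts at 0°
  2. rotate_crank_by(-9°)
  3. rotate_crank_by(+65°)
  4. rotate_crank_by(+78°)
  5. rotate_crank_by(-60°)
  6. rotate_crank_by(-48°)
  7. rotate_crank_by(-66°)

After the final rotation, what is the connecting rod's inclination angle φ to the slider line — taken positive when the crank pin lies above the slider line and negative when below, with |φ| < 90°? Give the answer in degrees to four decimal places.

-20.4687

set_geometry: r = 53 mm, L = 106 mm, e = 3 mm; θ ← 0°
rotate_crank_by(-9°): θ ← 0° -9° = -9°
rotate_crank_by(+65°): θ ← -9° +65° = 56°
rotate_crank_by(+78°): θ ← 56° +78° = 134°
rotate_crank_by(-60°): θ ← 134° -60° = 74°
rotate_crank_by(-48°): θ ← 74° -48° = 26°
rotate_crank_by(-66°): θ ← 26° -66° = -40°
crank pin P = (r cos θ, r sin θ) = (40.600355, -34.067743)
h = r sin θ − e = -34.067743 − 3 = -37.067743
sin φ = h / L = -37.067743 / 106 = -0.34969569
φ = arcsin(-0.34969569) = -20.468703°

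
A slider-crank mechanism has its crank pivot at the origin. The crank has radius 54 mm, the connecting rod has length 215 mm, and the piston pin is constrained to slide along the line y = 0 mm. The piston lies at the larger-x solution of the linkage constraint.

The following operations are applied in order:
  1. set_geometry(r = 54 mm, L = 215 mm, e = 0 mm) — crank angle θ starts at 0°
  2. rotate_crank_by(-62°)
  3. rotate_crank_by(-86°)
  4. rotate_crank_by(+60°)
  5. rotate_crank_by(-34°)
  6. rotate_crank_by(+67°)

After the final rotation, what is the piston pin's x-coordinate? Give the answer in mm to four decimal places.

241.3735

set_geometry: r = 54 mm, L = 215 mm, e = 0 mm; θ ← 0°
rotate_crank_by(-62°): θ ← 0° -62° = -62°
rotate_crank_by(-86°): θ ← -62° -86° = -148°
rotate_crank_by(+60°): θ ← -148° +60° = -88°
rotate_crank_by(-34°): θ ← -88° -34° = -122°
rotate_crank_by(+67°): θ ← -122° +67° = -55°
crank pin P = (r cos θ, r sin θ) = (30.973128, -44.234210)
h = r sin θ − e = -44.234210 − 0 = -44.234210
x = r cos θ + √(L² − h²) = 30.973128 + √(46225.0 − 1956.6654) = 30.973128 + 210.400415 = 241.373543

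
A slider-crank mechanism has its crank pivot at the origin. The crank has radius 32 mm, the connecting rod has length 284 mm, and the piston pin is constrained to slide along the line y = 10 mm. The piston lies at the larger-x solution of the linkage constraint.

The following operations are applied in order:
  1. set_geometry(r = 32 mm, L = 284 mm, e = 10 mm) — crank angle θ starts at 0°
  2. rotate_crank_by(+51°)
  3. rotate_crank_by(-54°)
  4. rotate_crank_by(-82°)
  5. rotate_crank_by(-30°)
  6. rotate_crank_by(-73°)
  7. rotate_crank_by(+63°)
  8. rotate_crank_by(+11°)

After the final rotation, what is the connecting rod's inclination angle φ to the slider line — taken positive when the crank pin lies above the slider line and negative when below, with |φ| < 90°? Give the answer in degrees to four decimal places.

-7.9406

set_geometry: r = 32 mm, L = 284 mm, e = 10 mm; θ ← 0°
rotate_crank_by(+51°): θ ← 0° +51° = 51°
rotate_crank_by(-54°): θ ← 51° -54° = -3°
rotate_crank_by(-82°): θ ← -3° -82° = -85°
rotate_crank_by(-30°): θ ← -85° -30° = -115°
rotate_crank_by(-73°): θ ← -115° -73° = -188°
rotate_crank_by(+63°): θ ← -188° +63° = -125°
rotate_crank_by(+11°): θ ← -125° +11° = -114°
crank pin P = (r cos θ, r sin θ) = (-13.015573, -29.233455)
h = r sin θ − e = -29.233455 − 10 = -39.233455
sin φ = h / L = -39.233455 / 284 = -0.13814597
φ = arcsin(-0.13814597) = -7.940576°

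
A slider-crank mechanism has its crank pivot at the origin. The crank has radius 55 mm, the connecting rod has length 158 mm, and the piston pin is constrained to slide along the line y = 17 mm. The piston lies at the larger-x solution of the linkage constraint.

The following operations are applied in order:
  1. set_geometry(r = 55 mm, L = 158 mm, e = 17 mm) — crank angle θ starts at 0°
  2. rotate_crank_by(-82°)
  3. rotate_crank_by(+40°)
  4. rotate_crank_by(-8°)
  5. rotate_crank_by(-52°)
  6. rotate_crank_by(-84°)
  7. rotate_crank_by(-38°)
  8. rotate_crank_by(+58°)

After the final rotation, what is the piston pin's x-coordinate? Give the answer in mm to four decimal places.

101.7001

set_geometry: r = 55 mm, L = 158 mm, e = 17 mm; θ ← 0°
rotate_crank_by(-82°): θ ← 0° -82° = -82°
rotate_crank_by(+40°): θ ← -82° +40° = -42°
rotate_crank_by(-8°): θ ← -42° -8° = -50°
rotate_crank_by(-52°): θ ← -50° -52° = -102°
rotate_crank_by(-84°): θ ← -102° -84° = -186°
rotate_crank_by(-38°): θ ← -186° -38° = -224°
rotate_crank_by(+58°): θ ← -224° +58° = -166°
crank pin P = (r cos θ, r sin θ) = (-53.366265, -13.305704)
h = r sin θ − e = -13.305704 − 17 = -30.305704
x = r cos θ + √(L² − h²) = -53.366265 + √(24964.0 − 918.4357) = -53.366265 + 155.066322 = 101.700057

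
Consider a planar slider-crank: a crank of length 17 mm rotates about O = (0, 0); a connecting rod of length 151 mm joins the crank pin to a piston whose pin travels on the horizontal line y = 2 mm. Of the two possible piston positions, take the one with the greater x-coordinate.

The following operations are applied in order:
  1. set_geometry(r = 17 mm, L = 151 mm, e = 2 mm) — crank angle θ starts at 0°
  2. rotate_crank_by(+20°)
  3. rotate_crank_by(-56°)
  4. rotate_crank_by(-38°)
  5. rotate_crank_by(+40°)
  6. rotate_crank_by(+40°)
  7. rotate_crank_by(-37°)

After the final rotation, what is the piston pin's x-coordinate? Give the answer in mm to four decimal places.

set_geometry: r = 17 mm, L = 151 mm, e = 2 mm; θ ← 0°
rotate_crank_by(+20°): θ ← 0° +20° = 20°
rotate_crank_by(-56°): θ ← 20° -56° = -36°
rotate_crank_by(-38°): θ ← -36° -38° = -74°
rotate_crank_by(+40°): θ ← -74° +40° = -34°
rotate_crank_by(+40°): θ ← -34° +40° = 6°
rotate_crank_by(-37°): θ ← 6° -37° = -31°
crank pin P = (r cos θ, r sin θ) = (14.571844, -8.755647)
h = r sin θ − e = -8.755647 − 2 = -10.755647
x = r cos θ + √(L² − h²) = 14.571844 + √(22801.0 − 115.6839) = 14.571844 + 150.616453 = 165.188298

165.1883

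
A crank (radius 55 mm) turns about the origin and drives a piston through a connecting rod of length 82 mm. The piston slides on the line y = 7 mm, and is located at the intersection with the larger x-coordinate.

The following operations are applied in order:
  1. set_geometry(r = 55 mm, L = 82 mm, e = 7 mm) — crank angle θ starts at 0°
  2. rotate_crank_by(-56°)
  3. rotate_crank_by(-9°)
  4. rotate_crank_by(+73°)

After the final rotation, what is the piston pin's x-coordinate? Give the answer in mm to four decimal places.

set_geometry: r = 55 mm, L = 82 mm, e = 7 mm; θ ← 0°
rotate_crank_by(-56°): θ ← 0° -56° = -56°
rotate_crank_by(-9°): θ ← -56° -9° = -65°
rotate_crank_by(+73°): θ ← -65° +73° = 8°
crank pin P = (r cos θ, r sin θ) = (54.464744, 7.654521)
h = r sin θ − e = 7.654521 − 7 = 0.654521
x = r cos θ + √(L² − h²) = 54.464744 + √(6724.0 − 0.4284) = 54.464744 + 81.997388 = 136.462132

136.4621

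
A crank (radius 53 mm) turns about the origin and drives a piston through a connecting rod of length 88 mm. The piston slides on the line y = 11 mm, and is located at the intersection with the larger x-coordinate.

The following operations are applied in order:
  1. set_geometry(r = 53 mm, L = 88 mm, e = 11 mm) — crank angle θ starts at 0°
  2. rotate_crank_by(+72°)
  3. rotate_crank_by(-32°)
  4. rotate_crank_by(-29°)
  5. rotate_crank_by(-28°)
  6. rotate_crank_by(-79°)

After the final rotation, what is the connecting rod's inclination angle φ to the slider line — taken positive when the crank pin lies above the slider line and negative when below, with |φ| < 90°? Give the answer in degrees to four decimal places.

set_geometry: r = 53 mm, L = 88 mm, e = 11 mm; θ ← 0°
rotate_crank_by(+72°): θ ← 0° +72° = 72°
rotate_crank_by(-32°): θ ← 72° -32° = 40°
rotate_crank_by(-29°): θ ← 40° -29° = 11°
rotate_crank_by(-28°): θ ← 11° -28° = -17°
rotate_crank_by(-79°): θ ← -17° -79° = -96°
crank pin P = (r cos θ, r sin θ) = (-5.540009, -52.709660)
h = r sin θ − e = -52.709660 − 11 = -63.709660
sin φ = h / L = -63.709660 / 88 = -0.72397341
φ = arcsin(-0.72397341) = -46.383515°

-46.3835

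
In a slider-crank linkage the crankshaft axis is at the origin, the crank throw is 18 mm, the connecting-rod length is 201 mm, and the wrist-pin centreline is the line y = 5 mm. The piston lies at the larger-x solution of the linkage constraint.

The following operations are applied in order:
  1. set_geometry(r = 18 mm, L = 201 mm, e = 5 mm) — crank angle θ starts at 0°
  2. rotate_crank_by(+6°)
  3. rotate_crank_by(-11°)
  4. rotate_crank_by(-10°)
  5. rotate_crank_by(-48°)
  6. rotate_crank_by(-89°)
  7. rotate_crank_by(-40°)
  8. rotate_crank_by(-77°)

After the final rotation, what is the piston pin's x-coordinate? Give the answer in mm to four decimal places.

set_geometry: r = 18 mm, L = 201 mm, e = 5 mm; θ ← 0°
rotate_crank_by(+6°): θ ← 0° +6° = 6°
rotate_crank_by(-11°): θ ← 6° -11° = -5°
rotate_crank_by(-10°): θ ← -5° -10° = -15°
rotate_crank_by(-48°): θ ← -15° -48° = -63°
rotate_crank_by(-89°): θ ← -63° -89° = -152°
rotate_crank_by(-40°): θ ← -152° -40° = -192°
rotate_crank_by(-77°): θ ← -192° -77° = -269°
crank pin P = (r cos θ, r sin θ) = (-0.314143, 17.997259)
h = r sin θ − e = 17.997259 − 5 = 12.997259
x = r cos θ + √(L² − h²) = -0.314143 + √(40401.0 − 168.9287) = -0.314143 + 200.579339 = 200.265196

200.2652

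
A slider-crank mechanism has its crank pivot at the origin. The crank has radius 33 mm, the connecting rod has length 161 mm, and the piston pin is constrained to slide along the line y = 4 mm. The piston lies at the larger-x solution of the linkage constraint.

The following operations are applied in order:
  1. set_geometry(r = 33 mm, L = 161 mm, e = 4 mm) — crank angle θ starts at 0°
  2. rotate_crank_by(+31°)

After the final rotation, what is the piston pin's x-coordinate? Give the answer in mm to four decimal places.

set_geometry: r = 33 mm, L = 161 mm, e = 4 mm; θ ← 0°
rotate_crank_by(+31°): θ ← 0° +31° = 31°
crank pin P = (r cos θ, r sin θ) = (28.286521, 16.996256)
h = r sin θ − e = 16.996256 − 4 = 12.996256
x = r cos θ + √(L² − h²) = 28.286521 + √(25921.0 − 168.9027) = 28.286521 + 160.474600 = 188.761121

188.7611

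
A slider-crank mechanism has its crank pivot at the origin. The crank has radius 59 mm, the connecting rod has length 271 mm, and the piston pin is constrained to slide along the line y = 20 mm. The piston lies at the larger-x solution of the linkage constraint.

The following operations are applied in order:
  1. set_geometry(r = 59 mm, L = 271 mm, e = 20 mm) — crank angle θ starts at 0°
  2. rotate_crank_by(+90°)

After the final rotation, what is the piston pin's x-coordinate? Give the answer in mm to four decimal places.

268.1790

set_geometry: r = 59 mm, L = 271 mm, e = 20 mm; θ ← 0°
rotate_crank_by(+90°): θ ← 0° +90° = 90°
crank pin P = (r cos θ, r sin θ) = (0.000000, 59.000000)
h = r sin θ − e = 59.000000 − 20 = 39.000000
x = r cos θ + √(L² − h²) = 0.000000 + √(73441.0 − 1521.0000) = 0.000000 + 268.179045 = 268.179045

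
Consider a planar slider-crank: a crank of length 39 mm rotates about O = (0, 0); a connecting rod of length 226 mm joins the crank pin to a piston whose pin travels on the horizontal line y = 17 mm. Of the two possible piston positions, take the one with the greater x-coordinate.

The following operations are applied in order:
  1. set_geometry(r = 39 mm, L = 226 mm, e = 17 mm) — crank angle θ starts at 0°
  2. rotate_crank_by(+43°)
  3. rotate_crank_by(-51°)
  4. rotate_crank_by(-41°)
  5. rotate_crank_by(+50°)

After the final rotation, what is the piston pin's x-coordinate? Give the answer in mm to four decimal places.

set_geometry: r = 39 mm, L = 226 mm, e = 17 mm; θ ← 0°
rotate_crank_by(+43°): θ ← 0° +43° = 43°
rotate_crank_by(-51°): θ ← 43° -51° = -8°
rotate_crank_by(-41°): θ ← -8° -41° = -49°
rotate_crank_by(+50°): θ ← -49° +50° = 1°
crank pin P = (r cos θ, r sin θ) = (38.994060, 0.680644)
h = r sin θ − e = 0.680644 − 17 = -16.319356
x = r cos θ + √(L² − h²) = 38.994060 + √(51076.0 − 266.3214) = 38.994060 + 225.410023 = 264.404083

264.4041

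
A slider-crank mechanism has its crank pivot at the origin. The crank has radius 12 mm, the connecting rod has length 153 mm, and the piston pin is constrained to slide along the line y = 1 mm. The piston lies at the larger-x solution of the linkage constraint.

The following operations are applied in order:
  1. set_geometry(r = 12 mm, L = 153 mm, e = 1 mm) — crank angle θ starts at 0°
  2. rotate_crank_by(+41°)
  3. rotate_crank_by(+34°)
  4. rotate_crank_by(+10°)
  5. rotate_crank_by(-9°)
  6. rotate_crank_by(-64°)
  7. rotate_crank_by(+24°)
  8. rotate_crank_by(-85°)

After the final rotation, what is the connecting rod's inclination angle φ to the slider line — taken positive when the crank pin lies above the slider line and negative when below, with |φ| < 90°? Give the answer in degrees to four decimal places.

-3.7687

set_geometry: r = 12 mm, L = 153 mm, e = 1 mm; θ ← 0°
rotate_crank_by(+41°): θ ← 0° +41° = 41°
rotate_crank_by(+34°): θ ← 41° +34° = 75°
rotate_crank_by(+10°): θ ← 75° +10° = 85°
rotate_crank_by(-9°): θ ← 85° -9° = 76°
rotate_crank_by(-64°): θ ← 76° -64° = 12°
rotate_crank_by(+24°): θ ← 12° +24° = 36°
rotate_crank_by(-85°): θ ← 36° -85° = -49°
crank pin P = (r cos θ, r sin θ) = (7.872708, -9.056515)
h = r sin θ − e = -9.056515 − 1 = -10.056515
sin φ = h / L = -10.056515 / 153 = -0.06572886
φ = arcsin(-0.06572886) = -3.768703°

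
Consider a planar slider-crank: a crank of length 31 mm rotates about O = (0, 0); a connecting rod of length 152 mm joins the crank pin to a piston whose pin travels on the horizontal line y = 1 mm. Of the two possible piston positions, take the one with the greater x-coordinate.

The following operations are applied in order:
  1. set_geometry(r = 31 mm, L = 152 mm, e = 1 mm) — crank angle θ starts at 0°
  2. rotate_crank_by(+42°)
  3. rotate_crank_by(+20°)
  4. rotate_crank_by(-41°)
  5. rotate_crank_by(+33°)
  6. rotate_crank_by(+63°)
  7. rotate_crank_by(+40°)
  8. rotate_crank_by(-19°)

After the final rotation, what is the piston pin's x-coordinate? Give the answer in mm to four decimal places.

127.6749

set_geometry: r = 31 mm, L = 152 mm, e = 1 mm; θ ← 0°
rotate_crank_by(+42°): θ ← 0° +42° = 42°
rotate_crank_by(+20°): θ ← 42° +20° = 62°
rotate_crank_by(-41°): θ ← 62° -41° = 21°
rotate_crank_by(+33°): θ ← 21° +33° = 54°
rotate_crank_by(+63°): θ ← 54° +63° = 117°
rotate_crank_by(+40°): θ ← 117° +40° = 157°
rotate_crank_by(-19°): θ ← 157° -19° = 138°
crank pin P = (r cos θ, r sin θ) = (-23.037490, 20.743049)
h = r sin θ − e = 20.743049 − 1 = 19.743049
x = r cos θ + √(L² − h²) = -23.037490 + √(23104.0 − 389.7880) = -23.037490 + 150.712349 = 127.674859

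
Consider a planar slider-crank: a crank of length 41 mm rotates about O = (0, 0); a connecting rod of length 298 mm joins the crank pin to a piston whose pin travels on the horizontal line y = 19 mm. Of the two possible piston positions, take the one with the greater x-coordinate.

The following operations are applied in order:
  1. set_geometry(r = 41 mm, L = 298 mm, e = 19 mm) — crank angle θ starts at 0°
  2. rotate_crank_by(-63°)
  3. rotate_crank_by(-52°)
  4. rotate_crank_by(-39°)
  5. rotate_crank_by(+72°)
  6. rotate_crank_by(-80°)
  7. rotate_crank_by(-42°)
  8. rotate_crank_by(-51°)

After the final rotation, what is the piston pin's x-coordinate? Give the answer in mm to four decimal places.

286.6753

set_geometry: r = 41 mm, L = 298 mm, e = 19 mm; θ ← 0°
rotate_crank_by(-63°): θ ← 0° -63° = -63°
rotate_crank_by(-52°): θ ← -63° -52° = -115°
rotate_crank_by(-39°): θ ← -115° -39° = -154°
rotate_crank_by(+72°): θ ← -154° +72° = -82°
rotate_crank_by(-80°): θ ← -82° -80° = -162°
rotate_crank_by(-42°): θ ← -162° -42° = -204°
rotate_crank_by(-51°): θ ← -204° -51° = -255°
crank pin P = (r cos θ, r sin θ) = (-10.611581, 39.602959)
h = r sin θ − e = 39.602959 − 19 = 20.602959
x = r cos θ + √(L² − h²) = -10.611581 + √(88804.0 − 424.4819) = -10.611581 + 297.286929 = 286.675348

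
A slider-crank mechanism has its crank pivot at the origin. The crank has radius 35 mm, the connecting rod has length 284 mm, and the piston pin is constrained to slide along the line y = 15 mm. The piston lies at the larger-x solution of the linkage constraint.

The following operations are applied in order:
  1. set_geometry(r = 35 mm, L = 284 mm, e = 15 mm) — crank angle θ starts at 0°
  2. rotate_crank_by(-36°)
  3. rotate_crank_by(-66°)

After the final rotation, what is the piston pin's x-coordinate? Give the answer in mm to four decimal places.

272.4227

set_geometry: r = 35 mm, L = 284 mm, e = 15 mm; θ ← 0°
rotate_crank_by(-36°): θ ← 0° -36° = -36°
rotate_crank_by(-66°): θ ← -36° -66° = -102°
crank pin P = (r cos θ, r sin θ) = (-7.276909, -34.235166)
h = r sin θ − e = -34.235166 − 15 = -49.235166
x = r cos θ + √(L² − h²) = -7.276909 + √(80656.0 − 2424.1016) = -7.276909 + 279.699658 = 272.422748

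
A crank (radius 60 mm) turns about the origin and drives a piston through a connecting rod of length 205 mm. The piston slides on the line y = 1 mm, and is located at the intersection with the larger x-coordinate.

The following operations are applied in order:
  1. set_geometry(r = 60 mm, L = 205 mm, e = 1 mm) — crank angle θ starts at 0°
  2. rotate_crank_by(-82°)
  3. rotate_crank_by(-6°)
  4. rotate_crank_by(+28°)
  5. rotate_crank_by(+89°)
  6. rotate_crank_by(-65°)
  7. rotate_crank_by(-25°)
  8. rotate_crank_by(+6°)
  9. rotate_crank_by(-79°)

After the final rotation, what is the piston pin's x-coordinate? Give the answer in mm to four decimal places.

158.5076

set_geometry: r = 60 mm, L = 205 mm, e = 1 mm; θ ← 0°
rotate_crank_by(-82°): θ ← 0° -82° = -82°
rotate_crank_by(-6°): θ ← -82° -6° = -88°
rotate_crank_by(+28°): θ ← -88° +28° = -60°
rotate_crank_by(+89°): θ ← -60° +89° = 29°
rotate_crank_by(-65°): θ ← 29° -65° = -36°
rotate_crank_by(-25°): θ ← -36° -25° = -61°
rotate_crank_by(+6°): θ ← -61° +6° = -55°
rotate_crank_by(-79°): θ ← -55° -79° = -134°
crank pin P = (r cos θ, r sin θ) = (-41.679502, -43.160388)
h = r sin θ − e = -43.160388 − 1 = -44.160388
x = r cos θ + √(L² − h²) = -41.679502 + √(42025.0 − 1950.1399) = -41.679502 + 200.187063 = 158.507561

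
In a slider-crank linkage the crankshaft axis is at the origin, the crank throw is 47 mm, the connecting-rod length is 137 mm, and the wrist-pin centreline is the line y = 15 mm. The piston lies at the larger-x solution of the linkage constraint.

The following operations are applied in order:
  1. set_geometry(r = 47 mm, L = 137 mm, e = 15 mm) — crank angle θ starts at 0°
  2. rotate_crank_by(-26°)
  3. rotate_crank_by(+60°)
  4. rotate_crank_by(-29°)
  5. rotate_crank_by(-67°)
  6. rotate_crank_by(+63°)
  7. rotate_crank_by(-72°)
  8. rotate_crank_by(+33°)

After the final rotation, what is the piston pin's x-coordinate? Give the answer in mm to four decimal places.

set_geometry: r = 47 mm, L = 137 mm, e = 15 mm; θ ← 0°
rotate_crank_by(-26°): θ ← 0° -26° = -26°
rotate_crank_by(+60°): θ ← -26° +60° = 34°
rotate_crank_by(-29°): θ ← 34° -29° = 5°
rotate_crank_by(-67°): θ ← 5° -67° = -62°
rotate_crank_by(+63°): θ ← -62° +63° = 1°
rotate_crank_by(-72°): θ ← 1° -72° = -71°
rotate_crank_by(+33°): θ ← -71° +33° = -38°
crank pin P = (r cos θ, r sin θ) = (37.036505, -28.936089)
h = r sin θ − e = -28.936089 − 15 = -43.936089
x = r cos θ + √(L² − h²) = 37.036505 + √(18769.0 − 1930.3799) = 37.036505 + 129.763709 = 166.800214

166.8002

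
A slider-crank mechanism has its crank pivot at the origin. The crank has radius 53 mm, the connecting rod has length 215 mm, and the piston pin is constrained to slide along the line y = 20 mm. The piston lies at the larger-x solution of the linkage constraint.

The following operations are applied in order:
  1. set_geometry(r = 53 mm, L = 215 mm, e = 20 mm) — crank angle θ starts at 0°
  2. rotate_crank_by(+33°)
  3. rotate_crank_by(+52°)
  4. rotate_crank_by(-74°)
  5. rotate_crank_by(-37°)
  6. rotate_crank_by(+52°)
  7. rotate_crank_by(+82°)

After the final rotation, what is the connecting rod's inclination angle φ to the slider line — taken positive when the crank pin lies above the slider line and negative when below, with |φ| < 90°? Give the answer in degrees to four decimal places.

set_geometry: r = 53 mm, L = 215 mm, e = 20 mm; θ ← 0°
rotate_crank_by(+33°): θ ← 0° +33° = 33°
rotate_crank_by(+52°): θ ← 33° +52° = 85°
rotate_crank_by(-74°): θ ← 85° -74° = 11°
rotate_crank_by(-37°): θ ← 11° -37° = -26°
rotate_crank_by(+52°): θ ← -26° +52° = 26°
rotate_crank_by(+82°): θ ← 26° +82° = 108°
crank pin P = (r cos θ, r sin θ) = (-16.377901, 50.405995)
h = r sin θ − e = 50.405995 − 20 = 30.405995
sin φ = h / L = 30.405995 / 215 = 0.14142323
φ = arcsin(0.14142323) = 8.130211°

8.1302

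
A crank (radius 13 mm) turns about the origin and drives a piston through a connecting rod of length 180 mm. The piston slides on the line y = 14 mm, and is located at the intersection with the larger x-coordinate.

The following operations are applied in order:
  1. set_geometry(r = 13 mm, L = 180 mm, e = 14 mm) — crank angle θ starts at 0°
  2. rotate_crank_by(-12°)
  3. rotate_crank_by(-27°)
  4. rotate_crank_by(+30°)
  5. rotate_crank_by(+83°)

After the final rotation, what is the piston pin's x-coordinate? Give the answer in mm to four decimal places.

set_geometry: r = 13 mm, L = 180 mm, e = 14 mm; θ ← 0°
rotate_crank_by(-12°): θ ← 0° -12° = -12°
rotate_crank_by(-27°): θ ← -12° -27° = -39°
rotate_crank_by(+30°): θ ← -39° +30° = -9°
rotate_crank_by(+83°): θ ← -9° +83° = 74°
crank pin P = (r cos θ, r sin θ) = (3.583286, 12.496402)
h = r sin θ − e = 12.496402 − 14 = -1.503598
x = r cos θ + √(L² − h²) = 3.583286 + √(32400.0 − 2.2608) = 3.583286 + 179.993720 = 183.577005

183.5770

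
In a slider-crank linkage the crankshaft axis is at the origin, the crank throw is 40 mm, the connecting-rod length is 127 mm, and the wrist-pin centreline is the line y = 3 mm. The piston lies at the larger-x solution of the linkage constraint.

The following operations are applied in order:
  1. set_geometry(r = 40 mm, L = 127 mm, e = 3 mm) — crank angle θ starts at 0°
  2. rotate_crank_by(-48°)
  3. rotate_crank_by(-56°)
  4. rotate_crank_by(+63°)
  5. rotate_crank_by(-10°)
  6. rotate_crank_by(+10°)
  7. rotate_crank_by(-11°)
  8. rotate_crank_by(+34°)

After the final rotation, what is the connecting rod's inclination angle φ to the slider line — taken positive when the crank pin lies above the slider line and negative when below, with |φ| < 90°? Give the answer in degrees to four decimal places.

set_geometry: r = 40 mm, L = 127 mm, e = 3 mm; θ ← 0°
rotate_crank_by(-48°): θ ← 0° -48° = -48°
rotate_crank_by(-56°): θ ← -48° -56° = -104°
rotate_crank_by(+63°): θ ← -104° +63° = -41°
rotate_crank_by(-10°): θ ← -41° -10° = -51°
rotate_crank_by(+10°): θ ← -51° +10° = -41°
rotate_crank_by(-11°): θ ← -41° -11° = -52°
rotate_crank_by(+34°): θ ← -52° +34° = -18°
crank pin P = (r cos θ, r sin θ) = (38.042261, -12.360680)
h = r sin θ − e = -12.360680 − 3 = -15.360680
sin φ = h / L = -15.360680 / 127 = -0.12095023
φ = arcsin(-0.12095023) = -6.946946°

-6.9469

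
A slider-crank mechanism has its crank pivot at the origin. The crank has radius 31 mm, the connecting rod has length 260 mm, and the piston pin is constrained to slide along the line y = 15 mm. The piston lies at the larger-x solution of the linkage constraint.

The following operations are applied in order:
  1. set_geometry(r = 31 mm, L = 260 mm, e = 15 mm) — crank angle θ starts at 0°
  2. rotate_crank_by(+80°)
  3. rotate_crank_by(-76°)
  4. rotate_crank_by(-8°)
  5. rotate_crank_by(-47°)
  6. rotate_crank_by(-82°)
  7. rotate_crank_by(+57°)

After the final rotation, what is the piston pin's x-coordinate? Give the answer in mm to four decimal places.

set_geometry: r = 31 mm, L = 260 mm, e = 15 mm; θ ← 0°
rotate_crank_by(+80°): θ ← 0° +80° = 80°
rotate_crank_by(-76°): θ ← 80° -76° = 4°
rotate_crank_by(-8°): θ ← 4° -8° = -4°
rotate_crank_by(-47°): θ ← -4° -47° = -51°
rotate_crank_by(-82°): θ ← -51° -82° = -133°
rotate_crank_by(+57°): θ ← -133° +57° = -76°
crank pin P = (r cos θ, r sin θ) = (7.499579, -30.079168)
h = r sin θ − e = -30.079168 − 15 = -45.079168
x = r cos θ + √(L² − h²) = 7.499579 + √(67600.0 − 2032.1313) = 7.499579 + 256.062236 = 263.561815

263.5618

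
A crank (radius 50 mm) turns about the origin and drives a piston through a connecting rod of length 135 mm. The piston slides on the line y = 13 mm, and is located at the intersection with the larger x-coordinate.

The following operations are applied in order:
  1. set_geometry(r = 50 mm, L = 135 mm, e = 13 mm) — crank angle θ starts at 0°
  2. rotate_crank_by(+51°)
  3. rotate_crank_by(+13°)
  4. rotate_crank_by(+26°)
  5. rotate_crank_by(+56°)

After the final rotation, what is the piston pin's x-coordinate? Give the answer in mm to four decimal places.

92.7167

set_geometry: r = 50 mm, L = 135 mm, e = 13 mm; θ ← 0°
rotate_crank_by(+51°): θ ← 0° +51° = 51°
rotate_crank_by(+13°): θ ← 51° +13° = 64°
rotate_crank_by(+26°): θ ← 64° +26° = 90°
rotate_crank_by(+56°): θ ← 90° +56° = 146°
crank pin P = (r cos θ, r sin θ) = (-41.451879, 27.959645)
h = r sin θ − e = 27.959645 − 13 = 14.959645
x = r cos θ + √(L² − h²) = -41.451879 + √(18225.0 − 223.7910) = -41.451879 + 134.168584 = 92.716706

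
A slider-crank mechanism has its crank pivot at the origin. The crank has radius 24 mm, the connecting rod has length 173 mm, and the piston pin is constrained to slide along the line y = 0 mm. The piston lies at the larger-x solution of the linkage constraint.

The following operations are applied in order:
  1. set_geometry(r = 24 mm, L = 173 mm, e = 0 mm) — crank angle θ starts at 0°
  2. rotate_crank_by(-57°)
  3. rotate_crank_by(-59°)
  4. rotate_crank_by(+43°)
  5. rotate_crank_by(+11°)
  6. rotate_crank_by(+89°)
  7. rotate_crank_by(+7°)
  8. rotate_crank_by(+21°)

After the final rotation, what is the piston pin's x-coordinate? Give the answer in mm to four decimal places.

185.6451

set_geometry: r = 24 mm, L = 173 mm, e = 0 mm; θ ← 0°
rotate_crank_by(-57°): θ ← 0° -57° = -57°
rotate_crank_by(-59°): θ ← -57° -59° = -116°
rotate_crank_by(+43°): θ ← -116° +43° = -73°
rotate_crank_by(+11°): θ ← -73° +11° = -62°
rotate_crank_by(+89°): θ ← -62° +89° = 27°
rotate_crank_by(+7°): θ ← 27° +7° = 34°
rotate_crank_by(+21°): θ ← 34° +21° = 55°
crank pin P = (r cos θ, r sin θ) = (13.765834, 19.659649)
h = r sin θ − e = 19.659649 − 0 = 19.659649
x = r cos θ + √(L² − h²) = 13.765834 + √(29929.0 − 386.5018) = 13.765834 + 171.879313 = 185.645147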